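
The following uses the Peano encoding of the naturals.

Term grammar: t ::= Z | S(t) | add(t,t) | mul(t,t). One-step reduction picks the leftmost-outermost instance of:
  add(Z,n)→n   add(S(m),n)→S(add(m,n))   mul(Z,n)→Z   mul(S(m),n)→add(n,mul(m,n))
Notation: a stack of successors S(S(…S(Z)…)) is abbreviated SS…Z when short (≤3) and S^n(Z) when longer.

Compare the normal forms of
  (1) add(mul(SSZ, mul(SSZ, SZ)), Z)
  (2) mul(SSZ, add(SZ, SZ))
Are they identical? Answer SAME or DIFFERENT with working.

Term A:
  start: add(mul(SSZ, mul(SSZ, SZ)), Z)
  →1  add(add(mul(SSZ, SZ), mul(SZ, mul(SSZ, SZ))), Z)
  →2  add(add(add(SZ, mul(SZ, SZ)), mul(SZ, mul(SSZ, SZ))), Z)
  →3  add(add(S(add(Z, mul(SZ, SZ))), mul(SZ, mul(SSZ, SZ))), Z)
  →4  add(S(add(add(Z, mul(SZ, SZ)), mul(SZ, mul(SSZ, SZ)))), Z)
  →5  S(add(add(add(Z, mul(SZ, SZ)), mul(SZ, mul(SSZ, SZ))), Z))
  →6  S(add(add(mul(SZ, SZ), mul(SZ, mul(SSZ, SZ))), Z))
  →7  S(add(add(add(SZ, mul(Z, SZ)), mul(SZ, mul(SSZ, SZ))), Z))
  →8  S(add(add(S(add(Z, mul(Z, SZ))), mul(SZ, mul(SSZ, SZ))), Z))
  →9  S(add(S(add(add(Z, mul(Z, SZ)), mul(SZ, mul(SSZ, SZ)))), Z))
  →10  S(S(add(add(add(Z, mul(Z, SZ)), mul(SZ, mul(SSZ, SZ))), Z)))
  →11  S(S(add(add(mul(Z, SZ), mul(SZ, mul(SSZ, SZ))), Z)))
  →12  S(S(add(add(Z, mul(SZ, mul(SSZ, SZ))), Z)))
  →13  S(S(add(mul(SZ, mul(SSZ, SZ)), Z)))
  →14  S(S(add(add(mul(SSZ, SZ), mul(Z, mul(SSZ, SZ))), Z)))
  →15  S(S(add(add(add(SZ, mul(SZ, SZ)), mul(Z, mul(SSZ, SZ))), Z)))
  →16  S(S(add(add(S(add(Z, mul(SZ, SZ))), mul(Z, mul(SSZ, SZ))), Z)))
  →17  S(S(add(S(add(add(Z, mul(SZ, SZ)), mul(Z, mul(SSZ, SZ)))), Z)))
  →18  S(S(S(add(add(add(Z, mul(SZ, SZ)), mul(Z, mul(SSZ, SZ))), Z))))
  →19  S(S(S(add(add(mul(SZ, SZ), mul(Z, mul(SSZ, SZ))), Z))))
  →20  S(S(S(add(add(add(SZ, mul(Z, SZ)), mul(Z, mul(SSZ, SZ))), Z))))
  →21  S(S(S(add(add(S(add(Z, mul(Z, SZ))), mul(Z, mul(SSZ, SZ))), Z))))
  →22  S(S(S(add(S(add(add(Z, mul(Z, SZ)), mul(Z, mul(SSZ, SZ)))), Z))))
  →23  S(S(S(S(add(add(add(Z, mul(Z, SZ)), mul(Z, mul(SSZ, SZ))), Z)))))
  →24  S(S(S(S(add(add(mul(Z, SZ), mul(Z, mul(SSZ, SZ))), Z)))))
  →25  S(S(S(S(add(add(Z, mul(Z, mul(SSZ, SZ))), Z)))))
  →26  S(S(S(S(add(mul(Z, mul(SSZ, SZ)), Z)))))
  →27  S(S(S(S(add(Z, Z)))))
  →28  S^4(Z)

Term B:
  start: mul(SSZ, add(SZ, SZ))
  →1  add(add(SZ, SZ), mul(SZ, add(SZ, SZ)))
  →2  add(S(add(Z, SZ)), mul(SZ, add(SZ, SZ)))
  →3  S(add(add(Z, SZ), mul(SZ, add(SZ, SZ))))
  →4  S(add(SZ, mul(SZ, add(SZ, SZ))))
  →5  S(S(add(Z, mul(SZ, add(SZ, SZ)))))
  →6  S(S(mul(SZ, add(SZ, SZ))))
  →7  S(S(add(add(SZ, SZ), mul(Z, add(SZ, SZ)))))
  →8  S(S(add(S(add(Z, SZ)), mul(Z, add(SZ, SZ)))))
  →9  S(S(S(add(add(Z, SZ), mul(Z, add(SZ, SZ))))))
  →10  S(S(S(add(SZ, mul(Z, add(SZ, SZ))))))
  →11  S(S(S(S(add(Z, mul(Z, add(SZ, SZ)))))))
  →12  S(S(S(S(mul(Z, add(SZ, SZ))))))
  →13  S^4(Z)

Answer: SAME — A ⇓ S^4(Z), B ⇓ S^4(Z)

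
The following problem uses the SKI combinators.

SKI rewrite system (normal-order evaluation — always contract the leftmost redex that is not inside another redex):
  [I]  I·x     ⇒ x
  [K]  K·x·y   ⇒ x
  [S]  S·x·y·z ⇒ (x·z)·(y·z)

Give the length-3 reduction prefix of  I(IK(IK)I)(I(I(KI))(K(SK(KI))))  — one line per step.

Answer: after 3 steps: IK(I(I(KI))(K(SK(KI))))

Working:
  start: I(IK(IK)I)(I(I(KI))(K(SK(KI))))
  [1] IK(IK)I(I(I(KI))(K(SK(KI))))
  [2] K(IK)I(I(I(KI))(K(SK(KI))))
  [3] IK(I(I(KI))(K(SK(KI))))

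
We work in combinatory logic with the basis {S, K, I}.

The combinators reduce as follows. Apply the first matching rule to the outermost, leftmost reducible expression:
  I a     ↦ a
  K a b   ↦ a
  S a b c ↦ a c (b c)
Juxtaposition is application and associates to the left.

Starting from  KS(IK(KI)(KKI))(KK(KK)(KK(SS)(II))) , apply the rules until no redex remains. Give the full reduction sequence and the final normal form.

  start: KS(IK(KI)(KKI))(KK(KK)(KK(SS)(II)))
  →1  S(KK(KK)(KK(SS)(II)))
  →2  S(K(KK(SS)(II)))
  →3  S(K(K(II)))
  →4  S(K(KI))

Answer: normal form = S(K(KI))  (in 4 steps)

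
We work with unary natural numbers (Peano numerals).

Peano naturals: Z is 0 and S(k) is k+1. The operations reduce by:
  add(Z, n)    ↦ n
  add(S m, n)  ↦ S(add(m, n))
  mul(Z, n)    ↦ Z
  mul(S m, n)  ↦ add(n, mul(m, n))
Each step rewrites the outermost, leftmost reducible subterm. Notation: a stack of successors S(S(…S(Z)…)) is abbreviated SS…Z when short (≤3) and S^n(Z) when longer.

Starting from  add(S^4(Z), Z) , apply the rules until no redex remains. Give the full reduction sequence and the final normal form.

Answer: normal form = S^4(Z)  (in 5 steps)

Derivation:
  start: add(S^4(Z), Z)
  →1  S(add(SSSZ, Z))
  →2  S(S(add(SSZ, Z)))
  →3  S(S(S(add(SZ, Z))))
  →4  S(S(S(S(add(Z, Z)))))
  →5  S^4(Z)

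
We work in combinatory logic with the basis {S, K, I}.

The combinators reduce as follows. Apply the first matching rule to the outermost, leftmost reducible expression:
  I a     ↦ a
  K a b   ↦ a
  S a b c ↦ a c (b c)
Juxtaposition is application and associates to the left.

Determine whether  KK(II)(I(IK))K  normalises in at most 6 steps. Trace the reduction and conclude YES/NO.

  start: KK(II)(I(IK))K
  →1  K(I(IK))K
  →2  I(IK)
  →3  IK
  →4  K

Answer: YES — reaches normal form K in 4 ≤ 6 steps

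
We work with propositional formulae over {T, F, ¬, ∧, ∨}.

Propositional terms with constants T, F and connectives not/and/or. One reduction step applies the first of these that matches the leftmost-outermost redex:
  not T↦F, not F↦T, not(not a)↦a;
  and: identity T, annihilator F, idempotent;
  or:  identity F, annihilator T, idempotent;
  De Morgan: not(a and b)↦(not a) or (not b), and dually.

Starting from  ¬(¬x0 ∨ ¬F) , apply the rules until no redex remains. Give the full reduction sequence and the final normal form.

  start: ¬(¬x0 ∨ ¬F)
  →1  ¬¬x0 ∧ ¬¬F
  →2  x0 ∧ ¬¬F
  →3  x0 ∧ F
  →4  F

Answer: normal form = F  (in 4 steps)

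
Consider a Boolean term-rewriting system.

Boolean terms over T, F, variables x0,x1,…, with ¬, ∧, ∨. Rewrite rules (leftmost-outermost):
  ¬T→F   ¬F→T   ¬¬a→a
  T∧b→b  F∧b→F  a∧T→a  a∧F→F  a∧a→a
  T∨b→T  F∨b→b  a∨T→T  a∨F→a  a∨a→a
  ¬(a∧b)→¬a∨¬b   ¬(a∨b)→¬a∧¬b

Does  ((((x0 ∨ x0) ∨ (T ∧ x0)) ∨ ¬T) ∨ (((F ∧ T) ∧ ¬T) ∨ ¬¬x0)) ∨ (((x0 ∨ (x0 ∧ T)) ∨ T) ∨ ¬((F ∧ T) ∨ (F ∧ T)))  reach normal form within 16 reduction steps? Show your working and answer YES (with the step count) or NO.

Answer: YES — reaches normal form T in 13 ≤ 16 steps

Derivation:
  start: ((((x0 ∨ x0) ∨ (T ∧ x0)) ∨ ¬T) ∨ (((F ∧ T) ∧ ¬T) ∨ ¬¬x0)) ∨ (((x0 ∨ (x0 ∧ T)) ∨ T) ∨ ¬((F ∧ T) ∨ (F ∧ T)))
  step 1: (((x0 ∨ (T ∧ x0)) ∨ ¬T) ∨ (((F ∧ T) ∧ ¬T) ∨ ¬¬x0)) ∨ (((x0 ∨ (x0 ∧ T)) ∨ T) ∨ ¬((F ∧ T) ∨ (F ∧ T)))
  step 2: (((x0 ∨ x0) ∨ ¬T) ∨ (((F ∧ T) ∧ ¬T) ∨ ¬¬x0)) ∨ (((x0 ∨ (x0 ∧ T)) ∨ T) ∨ ¬((F ∧ T) ∨ (F ∧ T)))
  step 3: ((x0 ∨ ¬T) ∨ (((F ∧ T) ∧ ¬T) ∨ ¬¬x0)) ∨ (((x0 ∨ (x0 ∧ T)) ∨ T) ∨ ¬((F ∧ T) ∨ (F ∧ T)))
  step 4: ((x0 ∨ F) ∨ (((F ∧ T) ∧ ¬T) ∨ ¬¬x0)) ∨ (((x0 ∨ (x0 ∧ T)) ∨ T) ∨ ¬((F ∧ T) ∨ (F ∧ T)))
  step 5: (x0 ∨ (((F ∧ T) ∧ ¬T) ∨ ¬¬x0)) ∨ (((x0 ∨ (x0 ∧ T)) ∨ T) ∨ ¬((F ∧ T) ∨ (F ∧ T)))
  step 6: (x0 ∨ ((F ∧ ¬T) ∨ ¬¬x0)) ∨ (((x0 ∨ (x0 ∧ T)) ∨ T) ∨ ¬((F ∧ T) ∨ (F ∧ T)))
  step 7: (x0 ∨ (F ∨ ¬¬x0)) ∨ (((x0 ∨ (x0 ∧ T)) ∨ T) ∨ ¬((F ∧ T) ∨ (F ∧ T)))
  step 8: (x0 ∨ ¬¬x0) ∨ (((x0 ∨ (x0 ∧ T)) ∨ T) ∨ ¬((F ∧ T) ∨ (F ∧ T)))
  step 9: (x0 ∨ x0) ∨ (((x0 ∨ (x0 ∧ T)) ∨ T) ∨ ¬((F ∧ T) ∨ (F ∧ T)))
  step 10: x0 ∨ (((x0 ∨ (x0 ∧ T)) ∨ T) ∨ ¬((F ∧ T) ∨ (F ∧ T)))
  step 11: x0 ∨ (T ∨ ¬((F ∧ T) ∨ (F ∧ T)))
  step 12: x0 ∨ T
  step 13: T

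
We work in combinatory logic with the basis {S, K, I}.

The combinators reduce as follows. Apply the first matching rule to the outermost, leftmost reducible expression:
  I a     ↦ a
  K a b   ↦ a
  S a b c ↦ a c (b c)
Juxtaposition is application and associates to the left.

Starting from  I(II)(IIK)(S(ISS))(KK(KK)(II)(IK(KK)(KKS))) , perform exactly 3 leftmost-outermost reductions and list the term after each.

Answer: after 3 steps: IIK(S(ISS))(KK(KK)(II)(IK(KK)(KKS)))

Working:
  start: I(II)(IIK)(S(ISS))(KK(KK)(II)(IK(KK)(KKS)))
  [1] II(IIK)(S(ISS))(KK(KK)(II)(IK(KK)(KKS)))
  [2] I(IIK)(S(ISS))(KK(KK)(II)(IK(KK)(KKS)))
  [3] IIK(S(ISS))(KK(KK)(II)(IK(KK)(KKS)))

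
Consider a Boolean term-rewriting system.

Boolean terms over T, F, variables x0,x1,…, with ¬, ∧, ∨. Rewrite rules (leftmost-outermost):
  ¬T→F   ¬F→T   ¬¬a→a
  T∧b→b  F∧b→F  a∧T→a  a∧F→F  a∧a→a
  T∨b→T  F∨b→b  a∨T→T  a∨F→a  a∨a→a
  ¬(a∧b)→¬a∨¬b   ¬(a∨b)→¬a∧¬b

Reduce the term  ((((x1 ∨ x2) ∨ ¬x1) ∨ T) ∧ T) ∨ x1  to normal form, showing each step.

  start: ((((x1 ∨ x2) ∨ ¬x1) ∨ T) ∧ T) ∨ x1
  →1  (((x1 ∨ x2) ∨ ¬x1) ∨ T) ∨ x1
  →2  T ∨ x1
  →3  T

Answer: normal form = T  (in 3 steps)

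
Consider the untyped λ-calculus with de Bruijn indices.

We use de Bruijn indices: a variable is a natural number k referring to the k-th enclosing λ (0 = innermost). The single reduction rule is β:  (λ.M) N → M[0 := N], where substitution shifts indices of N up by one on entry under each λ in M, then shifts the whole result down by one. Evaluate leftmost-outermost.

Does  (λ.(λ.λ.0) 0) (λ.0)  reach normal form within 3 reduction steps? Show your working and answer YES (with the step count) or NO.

  start: (λ.(λ.λ.0) 0) (λ.0)
  [1] (λ.λ.0) (λ.0)
  [2] λ.0

Answer: YES — reaches normal form λ.0 in 2 ≤ 3 steps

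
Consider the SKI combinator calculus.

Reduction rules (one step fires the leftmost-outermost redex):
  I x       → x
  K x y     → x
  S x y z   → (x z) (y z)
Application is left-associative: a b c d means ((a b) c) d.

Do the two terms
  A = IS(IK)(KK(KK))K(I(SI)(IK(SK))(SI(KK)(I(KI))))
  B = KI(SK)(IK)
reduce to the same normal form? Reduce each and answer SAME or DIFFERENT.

Answer: DIFFERENT — A ⇓ K(SK), B ⇓ K

Working:
Term A:
  start: IS(IK)(KK(KK))K(I(SI)(IK(SK))(SI(KK)(I(KI))))
  [1] S(IK)(KK(KK))K(I(SI)(IK(SK))(SI(KK)(I(KI))))
  [2] IKK(KK(KK)K)(I(SI)(IK(SK))(SI(KK)(I(KI))))
  [3] KK(KK(KK)K)(I(SI)(IK(SK))(SI(KK)(I(KI))))
  [4] K(I(SI)(IK(SK))(SI(KK)(I(KI))))
  [5] K(SI(IK(SK))(SI(KK)(I(KI))))
  [6] K(I(SI(KK)(I(KI)))(IK(SK)(SI(KK)(I(KI)))))
  [7] K(SI(KK)(I(KI))(IK(SK)(SI(KK)(I(KI)))))
  [8] K(I(I(KI))(KK(I(KI)))(IK(SK)(SI(KK)(I(KI)))))
  [9] K(I(KI)(KK(I(KI)))(IK(SK)(SI(KK)(I(KI)))))
  [10] K(KI(KK(I(KI)))(IK(SK)(SI(KK)(I(KI)))))
  [11] K(I(IK(SK)(SI(KK)(I(KI)))))
  [12] K(IK(SK)(SI(KK)(I(KI))))
  [13] K(K(SK)(SI(KK)(I(KI))))
  [14] K(SK)

Term B:
  start: KI(SK)(IK)
  [1] I(IK)
  [2] IK
  [3] K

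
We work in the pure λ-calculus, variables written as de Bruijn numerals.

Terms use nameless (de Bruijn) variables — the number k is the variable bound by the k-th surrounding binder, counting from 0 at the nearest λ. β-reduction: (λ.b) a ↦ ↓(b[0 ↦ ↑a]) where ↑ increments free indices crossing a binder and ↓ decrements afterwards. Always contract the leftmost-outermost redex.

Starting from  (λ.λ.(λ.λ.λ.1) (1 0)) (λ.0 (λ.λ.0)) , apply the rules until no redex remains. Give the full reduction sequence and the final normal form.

Answer: normal form = λ.λ.λ.1  (in 2 steps)

Reduction:
  start: (λ.λ.(λ.λ.λ.1) (1 0)) (λ.0 (λ.λ.0))
  [1] λ.(λ.λ.λ.1) ((λ.0 (λ.λ.0)) 0)
  [2] λ.λ.λ.1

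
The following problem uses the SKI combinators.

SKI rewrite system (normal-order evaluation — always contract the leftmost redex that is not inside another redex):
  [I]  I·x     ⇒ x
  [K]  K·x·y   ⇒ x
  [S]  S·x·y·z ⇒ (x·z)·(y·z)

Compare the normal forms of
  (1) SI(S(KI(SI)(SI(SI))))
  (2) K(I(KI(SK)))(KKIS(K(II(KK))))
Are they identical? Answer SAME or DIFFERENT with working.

Answer: DIFFERENT — A ⇓ SI(S(SI(SI))), B ⇓ I

Working:
Term A:
  start: SI(S(KI(SI)(SI(SI))))
  [1] SI(S(I(SI(SI))))
  [2] SI(S(SI(SI)))

Term B:
  start: K(I(KI(SK)))(KKIS(K(II(KK))))
  [1] I(KI(SK))
  [2] KI(SK)
  [3] I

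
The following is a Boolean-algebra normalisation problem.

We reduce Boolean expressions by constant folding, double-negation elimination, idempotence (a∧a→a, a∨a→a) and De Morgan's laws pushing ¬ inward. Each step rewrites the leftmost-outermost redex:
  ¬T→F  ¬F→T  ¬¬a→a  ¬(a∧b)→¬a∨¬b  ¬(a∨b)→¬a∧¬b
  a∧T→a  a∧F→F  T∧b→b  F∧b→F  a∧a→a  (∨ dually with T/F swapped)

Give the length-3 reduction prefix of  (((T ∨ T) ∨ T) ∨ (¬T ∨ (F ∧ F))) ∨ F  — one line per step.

  start: (((T ∨ T) ∨ T) ∨ (¬T ∨ (F ∧ F))) ∨ F
  [1] ((T ∨ T) ∨ T) ∨ (¬T ∨ (F ∧ F))
  [2] T ∨ (¬T ∨ (F ∧ F))
  [3] T

Answer: after 3 steps: T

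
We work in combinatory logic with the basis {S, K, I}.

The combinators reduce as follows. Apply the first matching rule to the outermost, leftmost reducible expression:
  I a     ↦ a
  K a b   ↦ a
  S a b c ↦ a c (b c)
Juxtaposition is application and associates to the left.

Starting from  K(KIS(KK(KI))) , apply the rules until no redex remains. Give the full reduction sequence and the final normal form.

Answer: normal form = KK  (in 3 steps)

Derivation:
  start: K(KIS(KK(KI)))
  step 1: K(I(KK(KI)))
  step 2: K(KK(KI))
  step 3: KK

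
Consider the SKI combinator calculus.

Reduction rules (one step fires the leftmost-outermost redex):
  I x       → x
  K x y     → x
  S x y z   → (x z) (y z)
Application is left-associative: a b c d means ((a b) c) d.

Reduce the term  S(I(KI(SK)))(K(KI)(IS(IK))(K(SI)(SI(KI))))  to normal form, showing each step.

Answer: normal form = SII  (in 4 steps)

Working:
  start: S(I(KI(SK)))(K(KI)(IS(IK))(K(SI)(SI(KI))))
  →1  S(KI(SK))(K(KI)(IS(IK))(K(SI)(SI(KI))))
  →2  SI(K(KI)(IS(IK))(K(SI)(SI(KI))))
  →3  SI(KI(K(SI)(SI(KI))))
  →4  SII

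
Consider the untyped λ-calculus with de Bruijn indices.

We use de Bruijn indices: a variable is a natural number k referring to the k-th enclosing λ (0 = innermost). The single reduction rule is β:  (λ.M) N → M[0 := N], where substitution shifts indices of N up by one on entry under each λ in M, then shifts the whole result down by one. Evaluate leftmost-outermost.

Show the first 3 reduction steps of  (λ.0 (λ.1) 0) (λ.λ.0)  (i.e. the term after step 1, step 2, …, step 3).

  start: (λ.0 (λ.1) 0) (λ.λ.0)
  [1] (λ.λ.0) (λ.λ.λ.0) (λ.λ.0)
  [2] (λ.0) (λ.λ.0)
  [3] λ.λ.0

Answer: after 3 steps: λ.λ.0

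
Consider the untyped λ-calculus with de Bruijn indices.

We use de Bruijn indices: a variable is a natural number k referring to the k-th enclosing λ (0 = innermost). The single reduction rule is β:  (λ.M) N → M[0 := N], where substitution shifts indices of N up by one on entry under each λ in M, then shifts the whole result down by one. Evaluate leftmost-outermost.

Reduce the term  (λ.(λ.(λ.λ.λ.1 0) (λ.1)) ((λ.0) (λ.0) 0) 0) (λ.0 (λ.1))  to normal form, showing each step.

Answer: normal form = λ.0 (λ.1)  (in 5 steps)

Derivation:
  start: (λ.(λ.(λ.λ.λ.1 0) (λ.1)) ((λ.0) (λ.0) 0) 0) (λ.0 (λ.1))
  step 1: (λ.(λ.λ.λ.1 0) (λ.1)) ((λ.0) (λ.0) (λ.0 (λ.1))) (λ.0 (λ.1))
  step 2: (λ.λ.λ.1 0) (λ.(λ.0) (λ.0) (λ.0 (λ.1))) (λ.0 (λ.1))
  step 3: (λ.λ.1 0) (λ.0 (λ.1))
  step 4: λ.(λ.0 (λ.1)) 0
  step 5: λ.0 (λ.1)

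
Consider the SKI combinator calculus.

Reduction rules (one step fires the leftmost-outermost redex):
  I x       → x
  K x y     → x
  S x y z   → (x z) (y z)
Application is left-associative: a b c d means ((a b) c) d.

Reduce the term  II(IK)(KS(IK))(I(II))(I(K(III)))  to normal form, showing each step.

  start: II(IK)(KS(IK))(I(II))(I(K(III)))
  →1  I(IK)(KS(IK))(I(II))(I(K(III)))
  →2  IK(KS(IK))(I(II))(I(K(III)))
  →3  K(KS(IK))(I(II))(I(K(III)))
  →4  KS(IK)(I(K(III)))
  →5  S(I(K(III)))
  →6  S(K(III))
  →7  S(K(II))
  →8  S(KI)

Answer: normal form = S(KI)  (in 8 steps)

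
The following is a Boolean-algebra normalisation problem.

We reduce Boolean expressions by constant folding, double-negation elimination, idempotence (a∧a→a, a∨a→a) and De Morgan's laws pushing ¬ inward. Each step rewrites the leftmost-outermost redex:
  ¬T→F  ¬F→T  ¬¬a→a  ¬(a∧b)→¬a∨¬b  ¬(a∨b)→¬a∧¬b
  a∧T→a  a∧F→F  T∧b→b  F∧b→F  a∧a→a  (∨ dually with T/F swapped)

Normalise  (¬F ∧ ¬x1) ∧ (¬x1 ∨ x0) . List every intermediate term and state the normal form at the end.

  start: (¬F ∧ ¬x1) ∧ (¬x1 ∨ x0)
  [1] (T ∧ ¬x1) ∧ (¬x1 ∨ x0)
  [2] ¬x1 ∧ (¬x1 ∨ x0)

Answer: normal form = ¬x1 ∧ (¬x1 ∨ x0)  (in 2 steps)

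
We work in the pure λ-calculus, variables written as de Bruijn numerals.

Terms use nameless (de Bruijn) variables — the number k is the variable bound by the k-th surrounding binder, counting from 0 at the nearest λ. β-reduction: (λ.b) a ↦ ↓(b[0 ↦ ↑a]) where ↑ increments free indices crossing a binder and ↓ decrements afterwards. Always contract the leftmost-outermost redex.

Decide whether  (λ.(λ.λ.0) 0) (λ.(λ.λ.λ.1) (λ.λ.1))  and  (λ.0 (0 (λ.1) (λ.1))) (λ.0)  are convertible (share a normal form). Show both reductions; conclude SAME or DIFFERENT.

Answer: SAME — A ⇓ λ.0, B ⇓ λ.0

Working:
Term A:
  start: (λ.(λ.λ.0) 0) (λ.(λ.λ.λ.1) (λ.λ.1))
  step 1: (λ.λ.0) (λ.(λ.λ.λ.1) (λ.λ.1))
  step 2: λ.0

Term B:
  start: (λ.0 (0 (λ.1) (λ.1))) (λ.0)
  step 1: (λ.0) ((λ.0) (λ.λ.0) (λ.λ.0))
  step 2: (λ.0) (λ.λ.0) (λ.λ.0)
  step 3: (λ.λ.0) (λ.λ.0)
  step 4: λ.0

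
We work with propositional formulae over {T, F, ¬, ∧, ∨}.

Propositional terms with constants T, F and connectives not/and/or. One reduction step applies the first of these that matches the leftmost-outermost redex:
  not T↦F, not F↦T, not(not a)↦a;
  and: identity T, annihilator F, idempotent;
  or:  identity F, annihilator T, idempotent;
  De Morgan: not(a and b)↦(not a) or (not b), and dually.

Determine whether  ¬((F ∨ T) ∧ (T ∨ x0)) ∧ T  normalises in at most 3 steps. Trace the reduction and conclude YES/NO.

  start: ¬((F ∨ T) ∧ (T ∨ x0)) ∧ T
  →1  ¬((F ∨ T) ∧ (T ∨ x0))
  →2  ¬(F ∨ T) ∨ ¬(T ∨ x0)
  →3  (¬F ∧ ¬T) ∨ ¬(T ∨ x0)

Answer: NO — after 3 steps the term is (¬F ∧ ¬T) ∨ ¬(T ∨ x0), not yet normal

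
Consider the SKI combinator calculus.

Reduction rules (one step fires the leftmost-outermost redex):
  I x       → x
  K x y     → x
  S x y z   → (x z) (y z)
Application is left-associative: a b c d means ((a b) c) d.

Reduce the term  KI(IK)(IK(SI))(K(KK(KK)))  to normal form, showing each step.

Answer: normal form = SI  (in 4 steps)

Derivation:
  start: KI(IK)(IK(SI))(K(KK(KK)))
  step 1: I(IK(SI))(K(KK(KK)))
  step 2: IK(SI)(K(KK(KK)))
  step 3: K(SI)(K(KK(KK)))
  step 4: SI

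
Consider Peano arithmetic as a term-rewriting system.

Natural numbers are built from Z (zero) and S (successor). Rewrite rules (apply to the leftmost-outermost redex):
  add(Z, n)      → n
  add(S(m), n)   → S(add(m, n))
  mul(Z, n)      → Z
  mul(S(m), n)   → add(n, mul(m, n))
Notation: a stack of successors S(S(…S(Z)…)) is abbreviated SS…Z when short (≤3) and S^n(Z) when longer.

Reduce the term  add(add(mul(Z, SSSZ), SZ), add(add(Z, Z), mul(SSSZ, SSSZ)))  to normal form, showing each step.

Answer: normal form = S^10(Z)  (in 22 steps)

Derivation:
  start: add(add(mul(Z, SSSZ), SZ), add(add(Z, Z), mul(SSSZ, SSSZ)))
  step 1: add(add(Z, SZ), add(add(Z, Z), mul(SSSZ, SSSZ)))
  step 2: add(SZ, add(add(Z, Z), mul(SSSZ, SSSZ)))
  step 3: S(add(Z, add(add(Z, Z), mul(SSSZ, SSSZ))))
  step 4: S(add(add(Z, Z), mul(SSSZ, SSSZ)))
  step 5: S(add(Z, mul(SSSZ, SSSZ)))
  step 6: S(mul(SSSZ, SSSZ))
  step 7: S(add(SSSZ, mul(SSZ, SSSZ)))
  step 8: S(S(add(SSZ, mul(SSZ, SSSZ))))
  step 9: S(S(S(add(SZ, mul(SSZ, SSSZ)))))
  step 10: S(S(S(S(add(Z, mul(SSZ, SSSZ))))))
  step 11: S(S(S(S(mul(SSZ, SSSZ)))))
  step 12: S(S(S(S(add(SSSZ, mul(SZ, SSSZ))))))
  step 13: S(S(S(S(S(add(SSZ, mul(SZ, SSSZ)))))))
  step 14: S(S(S(S(S(S(add(SZ, mul(SZ, SSSZ))))))))
  step 15: S(S(S(S(S(S(S(add(Z, mul(SZ, SSSZ)))))))))
  step 16: S(S(S(S(S(S(S(mul(SZ, SSSZ))))))))
  step 17: S(S(S(S(S(S(S(add(SSSZ, mul(Z, SSSZ)))))))))
  step 18: S(S(S(S(S(S(S(S(add(SSZ, mul(Z, SSSZ))))))))))
  step 19: S(S(S(S(S(S(S(S(S(add(SZ, mul(Z, SSSZ)))))))))))
  step 20: S(S(S(S(S(S(S(S(S(S(add(Z, mul(Z, SSSZ))))))))))))
  step 21: S(S(S(S(S(S(S(S(S(S(mul(Z, SSSZ)))))))))))
  step 22: S^10(Z)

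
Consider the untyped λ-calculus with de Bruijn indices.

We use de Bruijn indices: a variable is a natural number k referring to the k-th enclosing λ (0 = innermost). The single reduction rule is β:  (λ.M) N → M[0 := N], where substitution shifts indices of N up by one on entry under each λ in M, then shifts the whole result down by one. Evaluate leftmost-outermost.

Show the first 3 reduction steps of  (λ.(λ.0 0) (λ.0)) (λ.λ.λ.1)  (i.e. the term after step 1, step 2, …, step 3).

  start: (λ.(λ.0 0) (λ.0)) (λ.λ.λ.1)
  step 1: (λ.0 0) (λ.0)
  step 2: (λ.0) (λ.0)
  step 3: λ.0

Answer: after 3 steps: λ.0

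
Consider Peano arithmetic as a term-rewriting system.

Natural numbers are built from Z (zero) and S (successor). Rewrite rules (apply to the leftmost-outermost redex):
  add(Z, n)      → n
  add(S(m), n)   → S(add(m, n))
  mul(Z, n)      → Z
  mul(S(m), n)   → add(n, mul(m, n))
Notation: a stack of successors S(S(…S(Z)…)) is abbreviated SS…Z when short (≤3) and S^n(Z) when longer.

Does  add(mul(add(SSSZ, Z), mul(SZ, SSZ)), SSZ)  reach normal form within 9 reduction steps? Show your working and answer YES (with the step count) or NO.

  start: add(mul(add(SSSZ, Z), mul(SZ, SSZ)), SSZ)
  step 1: add(mul(S(add(SSZ, Z)), mul(SZ, SSZ)), SSZ)
  step 2: add(add(mul(SZ, SSZ), mul(add(SSZ, Z), mul(SZ, SSZ))), SSZ)
  step 3: add(add(add(SSZ, mul(Z, SSZ)), mul(add(SSZ, Z), mul(SZ, SSZ))), SSZ)
  step 4: add(add(S(add(SZ, mul(Z, SSZ))), mul(add(SSZ, Z), mul(SZ, SSZ))), SSZ)
  step 5: add(S(add(add(SZ, mul(Z, SSZ)), mul(add(SSZ, Z), mul(SZ, SSZ)))), SSZ)
  step 6: S(add(add(add(SZ, mul(Z, SSZ)), mul(add(SSZ, Z), mul(SZ, SSZ))), SSZ))
  step 7: S(add(add(S(add(Z, mul(Z, SSZ))), mul(add(SSZ, Z), mul(SZ, SSZ))), SSZ))
  step 8: S(add(S(add(add(Z, mul(Z, SSZ)), mul(add(SSZ, Z), mul(SZ, SSZ)))), SSZ))
  step 9: S(S(add(add(add(Z, mul(Z, SSZ)), mul(add(SSZ, Z), mul(SZ, SSZ))), SSZ)))

Answer: NO — after 9 steps the term is S(S(add(add(add(Z, mul(Z, SSZ)), mul(add(SSZ, Z), mul(SZ, SSZ))), SSZ))), not yet normal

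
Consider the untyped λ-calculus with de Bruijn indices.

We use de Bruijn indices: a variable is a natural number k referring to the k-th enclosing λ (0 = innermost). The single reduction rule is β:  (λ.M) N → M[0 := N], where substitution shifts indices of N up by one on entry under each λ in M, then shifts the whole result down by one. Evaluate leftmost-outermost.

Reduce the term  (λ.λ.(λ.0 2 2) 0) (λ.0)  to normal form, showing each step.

  start: (λ.λ.(λ.0 2 2) 0) (λ.0)
  [1] λ.(λ.0 (λ.0) (λ.0)) 0
  [2] λ.0 (λ.0) (λ.0)

Answer: normal form = λ.0 (λ.0) (λ.0)  (in 2 steps)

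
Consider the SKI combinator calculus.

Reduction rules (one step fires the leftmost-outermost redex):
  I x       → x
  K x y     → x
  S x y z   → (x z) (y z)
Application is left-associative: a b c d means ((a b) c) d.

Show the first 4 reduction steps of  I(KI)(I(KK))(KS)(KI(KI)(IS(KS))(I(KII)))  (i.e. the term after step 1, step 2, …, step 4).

Answer: after 4 steps: S

Derivation:
  start: I(KI)(I(KK))(KS)(KI(KI)(IS(KS))(I(KII)))
  [1] KI(I(KK))(KS)(KI(KI)(IS(KS))(I(KII)))
  [2] I(KS)(KI(KI)(IS(KS))(I(KII)))
  [3] KS(KI(KI)(IS(KS))(I(KII)))
  [4] S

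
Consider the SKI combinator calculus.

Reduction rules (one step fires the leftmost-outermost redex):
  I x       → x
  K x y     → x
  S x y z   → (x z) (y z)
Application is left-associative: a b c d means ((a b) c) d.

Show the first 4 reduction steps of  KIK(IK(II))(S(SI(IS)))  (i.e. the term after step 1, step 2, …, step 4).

Answer: after 4 steps: II

Reduction:
  start: KIK(IK(II))(S(SI(IS)))
  step 1: I(IK(II))(S(SI(IS)))
  step 2: IK(II)(S(SI(IS)))
  step 3: K(II)(S(SI(IS)))
  step 4: II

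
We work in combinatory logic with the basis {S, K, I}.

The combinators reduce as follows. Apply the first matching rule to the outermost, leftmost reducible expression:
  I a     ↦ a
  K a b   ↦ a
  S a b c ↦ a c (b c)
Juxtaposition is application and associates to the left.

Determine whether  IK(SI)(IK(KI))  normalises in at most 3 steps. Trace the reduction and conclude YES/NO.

  start: IK(SI)(IK(KI))
  step 1: K(SI)(IK(KI))
  step 2: SI

Answer: YES — reaches normal form SI in 2 ≤ 3 steps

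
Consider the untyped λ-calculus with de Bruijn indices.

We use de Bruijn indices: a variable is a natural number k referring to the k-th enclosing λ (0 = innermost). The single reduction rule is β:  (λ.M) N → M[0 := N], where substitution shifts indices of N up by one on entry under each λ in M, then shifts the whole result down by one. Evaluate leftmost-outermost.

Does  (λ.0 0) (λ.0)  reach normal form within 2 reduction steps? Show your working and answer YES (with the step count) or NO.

  start: (λ.0 0) (λ.0)
  step 1: (λ.0) (λ.0)
  step 2: λ.0

Answer: YES — reaches normal form λ.0 in 2 ≤ 2 steps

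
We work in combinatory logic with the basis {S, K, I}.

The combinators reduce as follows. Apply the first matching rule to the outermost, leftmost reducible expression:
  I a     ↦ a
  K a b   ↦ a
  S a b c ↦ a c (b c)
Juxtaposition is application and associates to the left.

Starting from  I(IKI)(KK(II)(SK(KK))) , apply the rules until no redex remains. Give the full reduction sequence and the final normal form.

Answer: normal form = I  (in 3 steps)

Reduction:
  start: I(IKI)(KK(II)(SK(KK)))
  [1] IKI(KK(II)(SK(KK)))
  [2] KI(KK(II)(SK(KK)))
  [3] I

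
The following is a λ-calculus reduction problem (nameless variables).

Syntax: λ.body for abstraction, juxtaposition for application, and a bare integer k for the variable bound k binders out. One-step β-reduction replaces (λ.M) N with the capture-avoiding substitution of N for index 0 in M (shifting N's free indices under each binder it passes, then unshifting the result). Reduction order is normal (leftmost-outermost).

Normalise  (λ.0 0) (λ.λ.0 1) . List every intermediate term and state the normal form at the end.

Answer: normal form = λ.0 (λ.λ.0 1)  (in 2 steps)

Working:
  start: (λ.0 0) (λ.λ.0 1)
  [1] (λ.λ.0 1) (λ.λ.0 1)
  [2] λ.0 (λ.λ.0 1)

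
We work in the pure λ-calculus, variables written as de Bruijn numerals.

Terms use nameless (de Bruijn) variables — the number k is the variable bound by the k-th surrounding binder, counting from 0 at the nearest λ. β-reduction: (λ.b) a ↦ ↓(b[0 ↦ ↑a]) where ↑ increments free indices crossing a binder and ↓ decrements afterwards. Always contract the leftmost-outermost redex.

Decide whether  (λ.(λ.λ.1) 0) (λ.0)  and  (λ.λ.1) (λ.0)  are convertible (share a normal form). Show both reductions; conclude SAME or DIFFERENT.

Term A:
  start: (λ.(λ.λ.1) 0) (λ.0)
  [1] (λ.λ.1) (λ.0)
  [2] λ.λ.0

Term B:
  start: (λ.λ.1) (λ.0)
  [1] λ.λ.0

Answer: SAME — A ⇓ λ.λ.0, B ⇓ λ.λ.0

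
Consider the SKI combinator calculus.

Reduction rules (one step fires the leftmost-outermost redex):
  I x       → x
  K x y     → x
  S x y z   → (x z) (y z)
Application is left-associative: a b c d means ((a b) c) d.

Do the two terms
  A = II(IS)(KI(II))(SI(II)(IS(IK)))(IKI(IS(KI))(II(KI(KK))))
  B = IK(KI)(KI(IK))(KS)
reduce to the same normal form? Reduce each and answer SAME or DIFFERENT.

Term A:
  start: II(IS)(KI(II))(SI(II)(IS(IK)))(IKI(IS(KI))(II(KI(KK))))
  →1  I(IS)(KI(II))(SI(II)(IS(IK)))(IKI(IS(KI))(II(KI(KK))))
  →2  IS(KI(II))(SI(II)(IS(IK)))(IKI(IS(KI))(II(KI(KK))))
  →3  S(KI(II))(SI(II)(IS(IK)))(IKI(IS(KI))(II(KI(KK))))
  →4  KI(II)(IKI(IS(KI))(II(KI(KK))))(SI(II)(IS(IK))(IKI(IS(KI))(II(KI(KK)))))
  →5  I(IKI(IS(KI))(II(KI(KK))))(SI(II)(IS(IK))(IKI(IS(KI))(II(KI(KK)))))
  →6  IKI(IS(KI))(II(KI(KK)))(SI(II)(IS(IK))(IKI(IS(KI))(II(KI(KK)))))
  →7  KI(IS(KI))(II(KI(KK)))(SI(II)(IS(IK))(IKI(IS(KI))(II(KI(KK)))))
  →8  I(II(KI(KK)))(SI(II)(IS(IK))(IKI(IS(KI))(II(KI(KK)))))
  →9  II(KI(KK))(SI(II)(IS(IK))(IKI(IS(KI))(II(KI(KK)))))
  →10  I(KI(KK))(SI(II)(IS(IK))(IKI(IS(KI))(II(KI(KK)))))
  →11  KI(KK)(SI(II)(IS(IK))(IKI(IS(KI))(II(KI(KK)))))
  →12  I(SI(II)(IS(IK))(IKI(IS(KI))(II(KI(KK)))))
  →13  SI(II)(IS(IK))(IKI(IS(KI))(II(KI(KK))))
  →14  I(IS(IK))(II(IS(IK)))(IKI(IS(KI))(II(KI(KK))))
  →15  IS(IK)(II(IS(IK)))(IKI(IS(KI))(II(KI(KK))))
  →16  S(IK)(II(IS(IK)))(IKI(IS(KI))(II(KI(KK))))
  →17  IK(IKI(IS(KI))(II(KI(KK))))(II(IS(IK))(IKI(IS(KI))(II(KI(KK)))))
  →18  K(IKI(IS(KI))(II(KI(KK))))(II(IS(IK))(IKI(IS(KI))(II(KI(KK)))))
  →19  IKI(IS(KI))(II(KI(KK)))
  →20  KI(IS(KI))(II(KI(KK)))
  →21  I(II(KI(KK)))
  →22  II(KI(KK))
  →23  I(KI(KK))
  →24  KI(KK)
  →25  I

Term B:
  start: IK(KI)(KI(IK))(KS)
  →1  K(KI)(KI(IK))(KS)
  →2  KI(KS)
  →3  I

Answer: SAME — A ⇓ I, B ⇓ I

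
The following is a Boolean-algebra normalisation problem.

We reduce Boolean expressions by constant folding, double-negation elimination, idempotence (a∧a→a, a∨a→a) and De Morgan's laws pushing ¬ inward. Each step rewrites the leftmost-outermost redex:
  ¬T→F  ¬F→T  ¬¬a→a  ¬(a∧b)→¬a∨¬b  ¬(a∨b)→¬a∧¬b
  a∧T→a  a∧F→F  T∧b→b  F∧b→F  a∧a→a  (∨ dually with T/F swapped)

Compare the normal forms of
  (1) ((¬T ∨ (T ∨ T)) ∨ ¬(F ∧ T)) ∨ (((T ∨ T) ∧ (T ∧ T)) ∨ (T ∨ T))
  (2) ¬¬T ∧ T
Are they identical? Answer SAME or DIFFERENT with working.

Term A:
  start: ((¬T ∨ (T ∨ T)) ∨ ¬(F ∧ T)) ∨ (((T ∨ T) ∧ (T ∧ T)) ∨ (T ∨ T))
  [1] ((F ∨ (T ∨ T)) ∨ ¬(F ∧ T)) ∨ (((T ∨ T) ∧ (T ∧ T)) ∨ (T ∨ T))
  [2] ((T ∨ T) ∨ ¬(F ∧ T)) ∨ (((T ∨ T) ∧ (T ∧ T)) ∨ (T ∨ T))
  [3] (T ∨ ¬(F ∧ T)) ∨ (((T ∨ T) ∧ (T ∧ T)) ∨ (T ∨ T))
  [4] T ∨ (((T ∨ T) ∧ (T ∧ T)) ∨ (T ∨ T))
  [5] T

Term B:
  start: ¬¬T ∧ T
  [1] ¬¬T
  [2] T

Answer: SAME — A ⇓ T, B ⇓ T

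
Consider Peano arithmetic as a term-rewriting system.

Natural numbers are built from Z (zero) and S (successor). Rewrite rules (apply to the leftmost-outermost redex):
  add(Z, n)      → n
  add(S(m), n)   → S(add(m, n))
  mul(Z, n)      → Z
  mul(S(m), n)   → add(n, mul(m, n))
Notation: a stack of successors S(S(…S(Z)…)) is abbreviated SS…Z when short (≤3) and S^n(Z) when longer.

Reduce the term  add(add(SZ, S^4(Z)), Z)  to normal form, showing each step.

Answer: normal form = S^5(Z)  (in 8 steps)

Working:
  start: add(add(SZ, S^4(Z)), Z)
  step 1: add(S(add(Z, S^4(Z))), Z)
  step 2: S(add(add(Z, S^4(Z)), Z))
  step 3: S(add(S^4(Z), Z))
  step 4: S(S(add(SSSZ, Z)))
  step 5: S(S(S(add(SSZ, Z))))
  step 6: S(S(S(S(add(SZ, Z)))))
  step 7: S(S(S(S(S(add(Z, Z))))))
  step 8: S^5(Z)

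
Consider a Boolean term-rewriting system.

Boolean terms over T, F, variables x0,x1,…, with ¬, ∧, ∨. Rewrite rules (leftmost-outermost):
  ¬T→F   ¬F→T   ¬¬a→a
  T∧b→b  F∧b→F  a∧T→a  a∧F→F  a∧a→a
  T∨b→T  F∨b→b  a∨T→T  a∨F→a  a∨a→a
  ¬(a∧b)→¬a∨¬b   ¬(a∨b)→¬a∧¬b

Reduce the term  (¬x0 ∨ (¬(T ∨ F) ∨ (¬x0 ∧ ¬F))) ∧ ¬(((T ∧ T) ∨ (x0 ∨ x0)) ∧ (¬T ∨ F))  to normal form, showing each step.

Answer: normal form = ¬x0  (in 19 steps)

Reduction:
  start: (¬x0 ∨ (¬(T ∨ F) ∨ (¬x0 ∧ ¬F))) ∧ ¬(((T ∧ T) ∨ (x0 ∨ x0)) ∧ (¬T ∨ F))
  [1] (¬x0 ∨ ((¬T ∧ ¬F) ∨ (¬x0 ∧ ¬F))) ∧ ¬(((T ∧ T) ∨ (x0 ∨ x0)) ∧ (¬T ∨ F))
  [2] (¬x0 ∨ ((F ∧ ¬F) ∨ (¬x0 ∧ ¬F))) ∧ ¬(((T ∧ T) ∨ (x0 ∨ x0)) ∧ (¬T ∨ F))
  [3] (¬x0 ∨ (F ∨ (¬x0 ∧ ¬F))) ∧ ¬(((T ∧ T) ∨ (x0 ∨ x0)) ∧ (¬T ∨ F))
  [4] (¬x0 ∨ (¬x0 ∧ ¬F)) ∧ ¬(((T ∧ T) ∨ (x0 ∨ x0)) ∧ (¬T ∨ F))
  [5] (¬x0 ∨ (¬x0 ∧ T)) ∧ ¬(((T ∧ T) ∨ (x0 ∨ x0)) ∧ (¬T ∨ F))
  [6] (¬x0 ∨ ¬x0) ∧ ¬(((T ∧ T) ∨ (x0 ∨ x0)) ∧ (¬T ∨ F))
  [7] ¬x0 ∧ ¬(((T ∧ T) ∨ (x0 ∨ x0)) ∧ (¬T ∨ F))
  [8] ¬x0 ∧ (¬((T ∧ T) ∨ (x0 ∨ x0)) ∨ ¬(¬T ∨ F))
  [9] ¬x0 ∧ ((¬(T ∧ T) ∧ ¬(x0 ∨ x0)) ∨ ¬(¬T ∨ F))
  [10] ¬x0 ∧ (((¬T ∨ ¬T) ∧ ¬(x0 ∨ x0)) ∨ ¬(¬T ∨ F))
  [11] ¬x0 ∧ ((¬T ∧ ¬(x0 ∨ x0)) ∨ ¬(¬T ∨ F))
  [12] ¬x0 ∧ ((F ∧ ¬(x0 ∨ x0)) ∨ ¬(¬T ∨ F))
  [13] ¬x0 ∧ (F ∨ ¬(¬T ∨ F))
  [14] ¬x0 ∧ ¬(¬T ∨ F)
  [15] ¬x0 ∧ (¬¬T ∧ ¬F)
  [16] ¬x0 ∧ (T ∧ ¬F)
  [17] ¬x0 ∧ ¬F
  [18] ¬x0 ∧ T
  [19] ¬x0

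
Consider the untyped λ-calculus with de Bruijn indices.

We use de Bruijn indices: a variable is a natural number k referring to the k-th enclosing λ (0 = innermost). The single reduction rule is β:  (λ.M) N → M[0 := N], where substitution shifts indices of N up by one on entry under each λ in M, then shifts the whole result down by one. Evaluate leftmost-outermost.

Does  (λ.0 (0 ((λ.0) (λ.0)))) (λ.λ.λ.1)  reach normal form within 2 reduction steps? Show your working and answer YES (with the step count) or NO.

  start: (λ.0 (0 ((λ.0) (λ.0)))) (λ.λ.λ.1)
  [1] (λ.λ.λ.1) ((λ.λ.λ.1) ((λ.0) (λ.0)))
  [2] λ.λ.1

Answer: YES — reaches normal form λ.λ.1 in 2 ≤ 2 steps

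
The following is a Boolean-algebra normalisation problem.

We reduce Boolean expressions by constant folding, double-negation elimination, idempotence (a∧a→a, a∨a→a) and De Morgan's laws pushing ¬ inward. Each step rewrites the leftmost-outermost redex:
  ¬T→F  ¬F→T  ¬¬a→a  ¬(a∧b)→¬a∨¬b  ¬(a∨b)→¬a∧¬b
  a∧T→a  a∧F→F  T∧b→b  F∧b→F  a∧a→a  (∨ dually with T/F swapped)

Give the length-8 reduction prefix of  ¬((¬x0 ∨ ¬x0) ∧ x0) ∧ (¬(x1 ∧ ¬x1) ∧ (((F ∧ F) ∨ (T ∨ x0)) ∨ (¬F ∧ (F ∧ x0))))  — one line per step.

  start: ¬((¬x0 ∨ ¬x0) ∧ x0) ∧ (¬(x1 ∧ ¬x1) ∧ (((F ∧ F) ∨ (T ∨ x0)) ∨ (¬F ∧ (F ∧ x0))))
  →1  (¬(¬x0 ∨ ¬x0) ∨ ¬x0) ∧ (¬(x1 ∧ ¬x1) ∧ (((F ∧ F) ∨ (T ∨ x0)) ∨ (¬F ∧ (F ∧ x0))))
  →2  ((¬¬x0 ∧ ¬¬x0) ∨ ¬x0) ∧ (¬(x1 ∧ ¬x1) ∧ (((F ∧ F) ∨ (T ∨ x0)) ∨ (¬F ∧ (F ∧ x0))))
  →3  (¬¬x0 ∨ ¬x0) ∧ (¬(x1 ∧ ¬x1) ∧ (((F ∧ F) ∨ (T ∨ x0)) ∨ (¬F ∧ (F ∧ x0))))
  →4  (x0 ∨ ¬x0) ∧ (¬(x1 ∧ ¬x1) ∧ (((F ∧ F) ∨ (T ∨ x0)) ∨ (¬F ∧ (F ∧ x0))))
  →5  (x0 ∨ ¬x0) ∧ ((¬x1 ∨ ¬¬x1) ∧ (((F ∧ F) ∨ (T ∨ x0)) ∨ (¬F ∧ (F ∧ x0))))
  →6  (x0 ∨ ¬x0) ∧ ((¬x1 ∨ x1) ∧ (((F ∧ F) ∨ (T ∨ x0)) ∨ (¬F ∧ (F ∧ x0))))
  →7  (x0 ∨ ¬x0) ∧ ((¬x1 ∨ x1) ∧ ((F ∨ (T ∨ x0)) ∨ (¬F ∧ (F ∧ x0))))
  →8  (x0 ∨ ¬x0) ∧ ((¬x1 ∨ x1) ∧ ((T ∨ x0) ∨ (¬F ∧ (F ∧ x0))))

Answer: after 8 steps: (x0 ∨ ¬x0) ∧ ((¬x1 ∨ x1) ∧ ((T ∨ x0) ∨ (¬F ∧ (F ∧ x0))))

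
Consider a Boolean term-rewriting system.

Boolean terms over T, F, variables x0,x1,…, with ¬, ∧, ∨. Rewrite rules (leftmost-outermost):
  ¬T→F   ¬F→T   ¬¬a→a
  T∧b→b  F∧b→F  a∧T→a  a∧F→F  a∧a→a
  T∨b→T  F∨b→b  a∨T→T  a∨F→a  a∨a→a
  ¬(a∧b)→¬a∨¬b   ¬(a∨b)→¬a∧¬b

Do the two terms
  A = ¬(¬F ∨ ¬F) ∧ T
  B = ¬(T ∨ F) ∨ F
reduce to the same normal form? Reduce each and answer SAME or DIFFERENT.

Answer: SAME — A ⇓ F, B ⇓ F

Working:
Term A:
  start: ¬(¬F ∨ ¬F) ∧ T
  step 1: ¬(¬F ∨ ¬F)
  step 2: ¬¬F ∧ ¬¬F
  step 3: ¬¬F
  step 4: F

Term B:
  start: ¬(T ∨ F) ∨ F
  step 1: ¬(T ∨ F)
  step 2: ¬T ∧ ¬F
  step 3: F ∧ ¬F
  step 4: F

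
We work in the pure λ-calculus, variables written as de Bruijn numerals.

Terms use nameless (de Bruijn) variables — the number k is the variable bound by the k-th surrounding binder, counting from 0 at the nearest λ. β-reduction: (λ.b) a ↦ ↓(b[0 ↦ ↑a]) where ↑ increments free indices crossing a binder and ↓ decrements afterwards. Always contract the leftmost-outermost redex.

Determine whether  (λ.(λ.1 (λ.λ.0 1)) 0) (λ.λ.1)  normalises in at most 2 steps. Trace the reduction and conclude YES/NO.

Answer: NO — after 2 steps the term is (λ.λ.1) (λ.λ.0 1), not yet normal

Working:
  start: (λ.(λ.1 (λ.λ.0 1)) 0) (λ.λ.1)
  step 1: (λ.(λ.λ.1) (λ.λ.0 1)) (λ.λ.1)
  step 2: (λ.λ.1) (λ.λ.0 1)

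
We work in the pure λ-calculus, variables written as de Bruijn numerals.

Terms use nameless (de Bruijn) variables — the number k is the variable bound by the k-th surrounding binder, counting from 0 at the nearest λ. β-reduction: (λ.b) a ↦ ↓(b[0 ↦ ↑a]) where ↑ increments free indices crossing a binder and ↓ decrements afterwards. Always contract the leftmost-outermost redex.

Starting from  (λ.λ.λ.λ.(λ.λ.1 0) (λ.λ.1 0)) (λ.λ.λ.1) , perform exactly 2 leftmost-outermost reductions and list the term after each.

  start: (λ.λ.λ.λ.(λ.λ.1 0) (λ.λ.1 0)) (λ.λ.λ.1)
  →1  λ.λ.λ.(λ.λ.1 0) (λ.λ.1 0)
  →2  λ.λ.λ.λ.(λ.λ.1 0) 0

Answer: after 2 steps: λ.λ.λ.λ.(λ.λ.1 0) 0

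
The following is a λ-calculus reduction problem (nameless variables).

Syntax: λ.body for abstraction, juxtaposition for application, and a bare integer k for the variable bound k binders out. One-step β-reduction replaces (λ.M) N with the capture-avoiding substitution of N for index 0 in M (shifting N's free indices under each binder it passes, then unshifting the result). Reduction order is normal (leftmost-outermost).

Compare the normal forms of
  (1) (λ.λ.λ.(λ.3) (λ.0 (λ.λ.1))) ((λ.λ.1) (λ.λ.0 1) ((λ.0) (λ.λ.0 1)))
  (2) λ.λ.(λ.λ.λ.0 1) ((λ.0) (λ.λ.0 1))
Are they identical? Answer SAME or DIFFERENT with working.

Term A:
  start: (λ.λ.λ.(λ.3) (λ.0 (λ.λ.1))) ((λ.λ.1) (λ.λ.0 1) ((λ.0) (λ.λ.0 1)))
  [1] λ.λ.(λ.(λ.λ.1) (λ.λ.0 1) ((λ.0) (λ.λ.0 1))) (λ.0 (λ.λ.1))
  [2] λ.λ.(λ.λ.1) (λ.λ.0 1) ((λ.0) (λ.λ.0 1))
  [3] λ.λ.(λ.λ.λ.0 1) ((λ.0) (λ.λ.0 1))
  [4] λ.λ.λ.λ.0 1

Term B:
  start: λ.λ.(λ.λ.λ.0 1) ((λ.0) (λ.λ.0 1))
  [1] λ.λ.λ.λ.0 1

Answer: SAME — A ⇓ λ.λ.λ.λ.0 1, B ⇓ λ.λ.λ.λ.0 1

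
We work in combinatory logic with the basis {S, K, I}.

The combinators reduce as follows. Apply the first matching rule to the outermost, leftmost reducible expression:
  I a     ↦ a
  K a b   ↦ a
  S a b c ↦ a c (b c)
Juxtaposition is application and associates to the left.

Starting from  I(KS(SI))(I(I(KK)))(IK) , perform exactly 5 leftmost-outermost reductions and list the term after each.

Answer: after 5 steps: S(KK)K

Derivation:
  start: I(KS(SI))(I(I(KK)))(IK)
  →1  KS(SI)(I(I(KK)))(IK)
  →2  S(I(I(KK)))(IK)
  →3  S(I(KK))(IK)
  →4  S(KK)(IK)
  →5  S(KK)K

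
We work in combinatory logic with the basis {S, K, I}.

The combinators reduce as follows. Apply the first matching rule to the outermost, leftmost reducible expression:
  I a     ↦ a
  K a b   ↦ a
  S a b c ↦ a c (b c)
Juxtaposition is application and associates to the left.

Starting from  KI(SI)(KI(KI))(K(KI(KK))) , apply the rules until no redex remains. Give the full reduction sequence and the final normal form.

Answer: normal form = KI  (in 5 steps)

Reduction:
  start: KI(SI)(KI(KI))(K(KI(KK)))
  [1] I(KI(KI))(K(KI(KK)))
  [2] KI(KI)(K(KI(KK)))
  [3] I(K(KI(KK)))
  [4] K(KI(KK))
  [5] KI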